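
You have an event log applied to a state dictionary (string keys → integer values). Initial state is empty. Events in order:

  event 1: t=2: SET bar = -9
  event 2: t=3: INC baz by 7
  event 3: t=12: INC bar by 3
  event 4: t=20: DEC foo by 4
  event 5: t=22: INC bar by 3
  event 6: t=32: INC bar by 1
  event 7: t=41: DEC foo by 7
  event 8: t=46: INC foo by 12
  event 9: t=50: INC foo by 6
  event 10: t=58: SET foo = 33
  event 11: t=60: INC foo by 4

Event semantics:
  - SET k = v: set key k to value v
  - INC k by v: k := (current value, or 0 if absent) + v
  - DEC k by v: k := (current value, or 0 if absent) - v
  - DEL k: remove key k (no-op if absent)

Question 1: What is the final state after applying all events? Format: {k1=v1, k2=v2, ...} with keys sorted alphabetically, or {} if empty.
Answer: {bar=-2, baz=7, foo=37}

Derivation:
  after event 1 (t=2: SET bar = -9): {bar=-9}
  after event 2 (t=3: INC baz by 7): {bar=-9, baz=7}
  after event 3 (t=12: INC bar by 3): {bar=-6, baz=7}
  after event 4 (t=20: DEC foo by 4): {bar=-6, baz=7, foo=-4}
  after event 5 (t=22: INC bar by 3): {bar=-3, baz=7, foo=-4}
  after event 6 (t=32: INC bar by 1): {bar=-2, baz=7, foo=-4}
  after event 7 (t=41: DEC foo by 7): {bar=-2, baz=7, foo=-11}
  after event 8 (t=46: INC foo by 12): {bar=-2, baz=7, foo=1}
  after event 9 (t=50: INC foo by 6): {bar=-2, baz=7, foo=7}
  after event 10 (t=58: SET foo = 33): {bar=-2, baz=7, foo=33}
  after event 11 (t=60: INC foo by 4): {bar=-2, baz=7, foo=37}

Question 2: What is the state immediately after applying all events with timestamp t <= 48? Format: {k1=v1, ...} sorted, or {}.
Answer: {bar=-2, baz=7, foo=1}

Derivation:
Apply events with t <= 48 (8 events):
  after event 1 (t=2: SET bar = -9): {bar=-9}
  after event 2 (t=3: INC baz by 7): {bar=-9, baz=7}
  after event 3 (t=12: INC bar by 3): {bar=-6, baz=7}
  after event 4 (t=20: DEC foo by 4): {bar=-6, baz=7, foo=-4}
  after event 5 (t=22: INC bar by 3): {bar=-3, baz=7, foo=-4}
  after event 6 (t=32: INC bar by 1): {bar=-2, baz=7, foo=-4}
  after event 7 (t=41: DEC foo by 7): {bar=-2, baz=7, foo=-11}
  after event 8 (t=46: INC foo by 12): {bar=-2, baz=7, foo=1}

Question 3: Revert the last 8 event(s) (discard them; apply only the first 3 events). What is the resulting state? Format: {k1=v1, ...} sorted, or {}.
Keep first 3 events (discard last 8):
  after event 1 (t=2: SET bar = -9): {bar=-9}
  after event 2 (t=3: INC baz by 7): {bar=-9, baz=7}
  after event 3 (t=12: INC bar by 3): {bar=-6, baz=7}

Answer: {bar=-6, baz=7}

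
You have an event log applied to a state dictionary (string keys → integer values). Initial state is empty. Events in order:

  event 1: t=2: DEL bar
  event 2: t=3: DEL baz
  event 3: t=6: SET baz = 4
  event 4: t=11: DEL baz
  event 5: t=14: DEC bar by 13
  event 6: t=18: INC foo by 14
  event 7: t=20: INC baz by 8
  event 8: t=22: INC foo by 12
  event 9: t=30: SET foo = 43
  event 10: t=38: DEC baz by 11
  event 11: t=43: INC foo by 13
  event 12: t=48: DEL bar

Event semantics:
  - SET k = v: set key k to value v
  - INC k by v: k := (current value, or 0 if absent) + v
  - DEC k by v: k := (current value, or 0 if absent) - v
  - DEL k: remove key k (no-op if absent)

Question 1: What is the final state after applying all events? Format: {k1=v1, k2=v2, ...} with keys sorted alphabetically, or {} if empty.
  after event 1 (t=2: DEL bar): {}
  after event 2 (t=3: DEL baz): {}
  after event 3 (t=6: SET baz = 4): {baz=4}
  after event 4 (t=11: DEL baz): {}
  after event 5 (t=14: DEC bar by 13): {bar=-13}
  after event 6 (t=18: INC foo by 14): {bar=-13, foo=14}
  after event 7 (t=20: INC baz by 8): {bar=-13, baz=8, foo=14}
  after event 8 (t=22: INC foo by 12): {bar=-13, baz=8, foo=26}
  after event 9 (t=30: SET foo = 43): {bar=-13, baz=8, foo=43}
  after event 10 (t=38: DEC baz by 11): {bar=-13, baz=-3, foo=43}
  after event 11 (t=43: INC foo by 13): {bar=-13, baz=-3, foo=56}
  after event 12 (t=48: DEL bar): {baz=-3, foo=56}

Answer: {baz=-3, foo=56}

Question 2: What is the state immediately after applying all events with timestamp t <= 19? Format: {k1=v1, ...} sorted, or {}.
Apply events with t <= 19 (6 events):
  after event 1 (t=2: DEL bar): {}
  after event 2 (t=3: DEL baz): {}
  after event 3 (t=6: SET baz = 4): {baz=4}
  after event 4 (t=11: DEL baz): {}
  after event 5 (t=14: DEC bar by 13): {bar=-13}
  after event 6 (t=18: INC foo by 14): {bar=-13, foo=14}

Answer: {bar=-13, foo=14}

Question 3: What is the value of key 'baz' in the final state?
Answer: -3

Derivation:
Track key 'baz' through all 12 events:
  event 1 (t=2: DEL bar): baz unchanged
  event 2 (t=3: DEL baz): baz (absent) -> (absent)
  event 3 (t=6: SET baz = 4): baz (absent) -> 4
  event 4 (t=11: DEL baz): baz 4 -> (absent)
  event 5 (t=14: DEC bar by 13): baz unchanged
  event 6 (t=18: INC foo by 14): baz unchanged
  event 7 (t=20: INC baz by 8): baz (absent) -> 8
  event 8 (t=22: INC foo by 12): baz unchanged
  event 9 (t=30: SET foo = 43): baz unchanged
  event 10 (t=38: DEC baz by 11): baz 8 -> -3
  event 11 (t=43: INC foo by 13): baz unchanged
  event 12 (t=48: DEL bar): baz unchanged
Final: baz = -3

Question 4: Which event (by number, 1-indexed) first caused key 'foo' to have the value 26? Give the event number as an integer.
Looking for first event where foo becomes 26:
  event 6: foo = 14
  event 7: foo = 14
  event 8: foo 14 -> 26  <-- first match

Answer: 8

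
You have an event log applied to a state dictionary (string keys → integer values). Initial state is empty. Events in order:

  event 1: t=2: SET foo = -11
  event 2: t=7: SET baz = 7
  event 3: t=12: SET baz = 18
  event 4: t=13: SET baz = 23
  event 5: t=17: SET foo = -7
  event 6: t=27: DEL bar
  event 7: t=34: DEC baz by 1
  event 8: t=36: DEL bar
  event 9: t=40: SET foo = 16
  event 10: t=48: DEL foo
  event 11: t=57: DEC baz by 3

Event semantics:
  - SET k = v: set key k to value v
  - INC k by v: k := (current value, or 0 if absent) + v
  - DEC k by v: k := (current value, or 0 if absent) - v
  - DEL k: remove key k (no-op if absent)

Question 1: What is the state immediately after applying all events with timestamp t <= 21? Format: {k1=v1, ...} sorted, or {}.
Answer: {baz=23, foo=-7}

Derivation:
Apply events with t <= 21 (5 events):
  after event 1 (t=2: SET foo = -11): {foo=-11}
  after event 2 (t=7: SET baz = 7): {baz=7, foo=-11}
  after event 3 (t=12: SET baz = 18): {baz=18, foo=-11}
  after event 4 (t=13: SET baz = 23): {baz=23, foo=-11}
  after event 5 (t=17: SET foo = -7): {baz=23, foo=-7}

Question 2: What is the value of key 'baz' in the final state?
Answer: 19

Derivation:
Track key 'baz' through all 11 events:
  event 1 (t=2: SET foo = -11): baz unchanged
  event 2 (t=7: SET baz = 7): baz (absent) -> 7
  event 3 (t=12: SET baz = 18): baz 7 -> 18
  event 4 (t=13: SET baz = 23): baz 18 -> 23
  event 5 (t=17: SET foo = -7): baz unchanged
  event 6 (t=27: DEL bar): baz unchanged
  event 7 (t=34: DEC baz by 1): baz 23 -> 22
  event 8 (t=36: DEL bar): baz unchanged
  event 9 (t=40: SET foo = 16): baz unchanged
  event 10 (t=48: DEL foo): baz unchanged
  event 11 (t=57: DEC baz by 3): baz 22 -> 19
Final: baz = 19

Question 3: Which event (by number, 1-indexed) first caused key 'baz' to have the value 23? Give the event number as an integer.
Looking for first event where baz becomes 23:
  event 2: baz = 7
  event 3: baz = 18
  event 4: baz 18 -> 23  <-- first match

Answer: 4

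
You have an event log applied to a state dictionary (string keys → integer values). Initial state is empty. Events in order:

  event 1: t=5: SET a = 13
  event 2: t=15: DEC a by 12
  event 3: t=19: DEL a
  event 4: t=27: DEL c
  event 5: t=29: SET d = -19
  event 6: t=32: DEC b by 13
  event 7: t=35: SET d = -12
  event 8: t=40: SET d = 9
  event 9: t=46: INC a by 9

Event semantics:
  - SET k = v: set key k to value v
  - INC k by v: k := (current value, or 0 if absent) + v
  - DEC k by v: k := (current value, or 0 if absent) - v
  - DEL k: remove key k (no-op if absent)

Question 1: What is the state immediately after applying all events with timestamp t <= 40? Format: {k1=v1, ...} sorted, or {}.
Answer: {b=-13, d=9}

Derivation:
Apply events with t <= 40 (8 events):
  after event 1 (t=5: SET a = 13): {a=13}
  after event 2 (t=15: DEC a by 12): {a=1}
  after event 3 (t=19: DEL a): {}
  after event 4 (t=27: DEL c): {}
  after event 5 (t=29: SET d = -19): {d=-19}
  after event 6 (t=32: DEC b by 13): {b=-13, d=-19}
  after event 7 (t=35: SET d = -12): {b=-13, d=-12}
  after event 8 (t=40: SET d = 9): {b=-13, d=9}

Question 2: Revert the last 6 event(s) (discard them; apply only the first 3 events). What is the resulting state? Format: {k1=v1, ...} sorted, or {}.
Keep first 3 events (discard last 6):
  after event 1 (t=5: SET a = 13): {a=13}
  after event 2 (t=15: DEC a by 12): {a=1}
  after event 3 (t=19: DEL a): {}

Answer: {}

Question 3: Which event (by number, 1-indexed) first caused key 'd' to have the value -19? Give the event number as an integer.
Answer: 5

Derivation:
Looking for first event where d becomes -19:
  event 5: d (absent) -> -19  <-- first match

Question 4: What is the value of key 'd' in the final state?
Track key 'd' through all 9 events:
  event 1 (t=5: SET a = 13): d unchanged
  event 2 (t=15: DEC a by 12): d unchanged
  event 3 (t=19: DEL a): d unchanged
  event 4 (t=27: DEL c): d unchanged
  event 5 (t=29: SET d = -19): d (absent) -> -19
  event 6 (t=32: DEC b by 13): d unchanged
  event 7 (t=35: SET d = -12): d -19 -> -12
  event 8 (t=40: SET d = 9): d -12 -> 9
  event 9 (t=46: INC a by 9): d unchanged
Final: d = 9

Answer: 9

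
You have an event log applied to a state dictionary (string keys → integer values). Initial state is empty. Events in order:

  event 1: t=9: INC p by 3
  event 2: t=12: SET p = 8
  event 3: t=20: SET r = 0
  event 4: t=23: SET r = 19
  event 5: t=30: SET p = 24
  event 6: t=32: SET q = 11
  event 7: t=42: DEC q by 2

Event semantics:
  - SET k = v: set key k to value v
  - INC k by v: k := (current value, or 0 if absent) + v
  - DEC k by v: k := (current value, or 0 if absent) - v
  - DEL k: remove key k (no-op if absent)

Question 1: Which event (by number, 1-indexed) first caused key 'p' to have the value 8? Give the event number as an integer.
Looking for first event where p becomes 8:
  event 1: p = 3
  event 2: p 3 -> 8  <-- first match

Answer: 2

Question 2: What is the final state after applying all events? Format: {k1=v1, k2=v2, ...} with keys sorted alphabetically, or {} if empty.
Answer: {p=24, q=9, r=19}

Derivation:
  after event 1 (t=9: INC p by 3): {p=3}
  after event 2 (t=12: SET p = 8): {p=8}
  after event 3 (t=20: SET r = 0): {p=8, r=0}
  after event 4 (t=23: SET r = 19): {p=8, r=19}
  after event 5 (t=30: SET p = 24): {p=24, r=19}
  after event 6 (t=32: SET q = 11): {p=24, q=11, r=19}
  after event 7 (t=42: DEC q by 2): {p=24, q=9, r=19}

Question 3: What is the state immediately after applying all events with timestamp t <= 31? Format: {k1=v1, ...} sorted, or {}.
Answer: {p=24, r=19}

Derivation:
Apply events with t <= 31 (5 events):
  after event 1 (t=9: INC p by 3): {p=3}
  after event 2 (t=12: SET p = 8): {p=8}
  after event 3 (t=20: SET r = 0): {p=8, r=0}
  after event 4 (t=23: SET r = 19): {p=8, r=19}
  after event 5 (t=30: SET p = 24): {p=24, r=19}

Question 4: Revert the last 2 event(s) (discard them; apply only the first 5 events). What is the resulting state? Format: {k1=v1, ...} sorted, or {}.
Keep first 5 events (discard last 2):
  after event 1 (t=9: INC p by 3): {p=3}
  after event 2 (t=12: SET p = 8): {p=8}
  after event 3 (t=20: SET r = 0): {p=8, r=0}
  after event 4 (t=23: SET r = 19): {p=8, r=19}
  after event 5 (t=30: SET p = 24): {p=24, r=19}

Answer: {p=24, r=19}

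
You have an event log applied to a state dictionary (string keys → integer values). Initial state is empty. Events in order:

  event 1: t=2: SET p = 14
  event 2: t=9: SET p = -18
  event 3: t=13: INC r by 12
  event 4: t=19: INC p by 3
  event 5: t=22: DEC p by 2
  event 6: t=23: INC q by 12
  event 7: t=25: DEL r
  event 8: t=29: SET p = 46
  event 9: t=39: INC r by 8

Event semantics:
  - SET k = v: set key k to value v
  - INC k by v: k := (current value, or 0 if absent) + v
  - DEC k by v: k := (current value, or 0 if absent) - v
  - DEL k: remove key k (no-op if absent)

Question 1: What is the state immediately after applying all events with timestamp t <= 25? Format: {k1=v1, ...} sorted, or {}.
Apply events with t <= 25 (7 events):
  after event 1 (t=2: SET p = 14): {p=14}
  after event 2 (t=9: SET p = -18): {p=-18}
  after event 3 (t=13: INC r by 12): {p=-18, r=12}
  after event 4 (t=19: INC p by 3): {p=-15, r=12}
  after event 5 (t=22: DEC p by 2): {p=-17, r=12}
  after event 6 (t=23: INC q by 12): {p=-17, q=12, r=12}
  after event 7 (t=25: DEL r): {p=-17, q=12}

Answer: {p=-17, q=12}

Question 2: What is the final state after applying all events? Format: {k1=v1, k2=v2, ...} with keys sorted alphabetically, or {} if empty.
  after event 1 (t=2: SET p = 14): {p=14}
  after event 2 (t=9: SET p = -18): {p=-18}
  after event 3 (t=13: INC r by 12): {p=-18, r=12}
  after event 4 (t=19: INC p by 3): {p=-15, r=12}
  after event 5 (t=22: DEC p by 2): {p=-17, r=12}
  after event 6 (t=23: INC q by 12): {p=-17, q=12, r=12}
  after event 7 (t=25: DEL r): {p=-17, q=12}
  after event 8 (t=29: SET p = 46): {p=46, q=12}
  after event 9 (t=39: INC r by 8): {p=46, q=12, r=8}

Answer: {p=46, q=12, r=8}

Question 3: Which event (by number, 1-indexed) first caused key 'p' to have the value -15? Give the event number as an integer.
Looking for first event where p becomes -15:
  event 1: p = 14
  event 2: p = -18
  event 3: p = -18
  event 4: p -18 -> -15  <-- first match

Answer: 4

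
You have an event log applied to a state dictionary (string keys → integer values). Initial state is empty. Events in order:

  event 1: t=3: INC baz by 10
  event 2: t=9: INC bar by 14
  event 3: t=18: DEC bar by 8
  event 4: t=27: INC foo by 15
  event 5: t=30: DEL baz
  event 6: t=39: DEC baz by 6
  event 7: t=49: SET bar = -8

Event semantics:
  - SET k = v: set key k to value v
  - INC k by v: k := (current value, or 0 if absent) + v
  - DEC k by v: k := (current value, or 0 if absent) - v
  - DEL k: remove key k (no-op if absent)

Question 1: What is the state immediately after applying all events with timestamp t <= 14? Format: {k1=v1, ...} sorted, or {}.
Answer: {bar=14, baz=10}

Derivation:
Apply events with t <= 14 (2 events):
  after event 1 (t=3: INC baz by 10): {baz=10}
  after event 2 (t=9: INC bar by 14): {bar=14, baz=10}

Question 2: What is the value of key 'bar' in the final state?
Track key 'bar' through all 7 events:
  event 1 (t=3: INC baz by 10): bar unchanged
  event 2 (t=9: INC bar by 14): bar (absent) -> 14
  event 3 (t=18: DEC bar by 8): bar 14 -> 6
  event 4 (t=27: INC foo by 15): bar unchanged
  event 5 (t=30: DEL baz): bar unchanged
  event 6 (t=39: DEC baz by 6): bar unchanged
  event 7 (t=49: SET bar = -8): bar 6 -> -8
Final: bar = -8

Answer: -8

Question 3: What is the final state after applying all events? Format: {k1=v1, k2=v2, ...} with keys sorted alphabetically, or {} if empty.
  after event 1 (t=3: INC baz by 10): {baz=10}
  after event 2 (t=9: INC bar by 14): {bar=14, baz=10}
  after event 3 (t=18: DEC bar by 8): {bar=6, baz=10}
  after event 4 (t=27: INC foo by 15): {bar=6, baz=10, foo=15}
  after event 5 (t=30: DEL baz): {bar=6, foo=15}
  after event 6 (t=39: DEC baz by 6): {bar=6, baz=-6, foo=15}
  after event 7 (t=49: SET bar = -8): {bar=-8, baz=-6, foo=15}

Answer: {bar=-8, baz=-6, foo=15}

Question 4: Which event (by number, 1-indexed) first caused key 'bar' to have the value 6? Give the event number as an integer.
Looking for first event where bar becomes 6:
  event 2: bar = 14
  event 3: bar 14 -> 6  <-- first match

Answer: 3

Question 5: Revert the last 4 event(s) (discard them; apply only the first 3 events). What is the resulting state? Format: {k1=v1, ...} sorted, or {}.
Answer: {bar=6, baz=10}

Derivation:
Keep first 3 events (discard last 4):
  after event 1 (t=3: INC baz by 10): {baz=10}
  after event 2 (t=9: INC bar by 14): {bar=14, baz=10}
  after event 3 (t=18: DEC bar by 8): {bar=6, baz=10}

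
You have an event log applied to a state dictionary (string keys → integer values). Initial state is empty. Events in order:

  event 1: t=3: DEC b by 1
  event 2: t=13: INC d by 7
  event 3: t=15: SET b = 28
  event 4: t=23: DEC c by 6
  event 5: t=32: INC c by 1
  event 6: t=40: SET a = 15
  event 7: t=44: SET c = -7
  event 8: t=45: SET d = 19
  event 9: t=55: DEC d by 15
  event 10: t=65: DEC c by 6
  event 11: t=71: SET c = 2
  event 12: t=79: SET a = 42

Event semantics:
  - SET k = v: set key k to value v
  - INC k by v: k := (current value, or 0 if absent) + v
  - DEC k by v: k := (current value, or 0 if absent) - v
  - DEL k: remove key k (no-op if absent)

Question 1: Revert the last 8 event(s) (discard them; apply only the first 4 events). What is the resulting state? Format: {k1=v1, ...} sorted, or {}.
Keep first 4 events (discard last 8):
  after event 1 (t=3: DEC b by 1): {b=-1}
  after event 2 (t=13: INC d by 7): {b=-1, d=7}
  after event 3 (t=15: SET b = 28): {b=28, d=7}
  after event 4 (t=23: DEC c by 6): {b=28, c=-6, d=7}

Answer: {b=28, c=-6, d=7}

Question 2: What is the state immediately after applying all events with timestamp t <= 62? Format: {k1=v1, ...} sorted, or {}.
Apply events with t <= 62 (9 events):
  after event 1 (t=3: DEC b by 1): {b=-1}
  after event 2 (t=13: INC d by 7): {b=-1, d=7}
  after event 3 (t=15: SET b = 28): {b=28, d=7}
  after event 4 (t=23: DEC c by 6): {b=28, c=-6, d=7}
  after event 5 (t=32: INC c by 1): {b=28, c=-5, d=7}
  after event 6 (t=40: SET a = 15): {a=15, b=28, c=-5, d=7}
  after event 7 (t=44: SET c = -7): {a=15, b=28, c=-7, d=7}
  after event 8 (t=45: SET d = 19): {a=15, b=28, c=-7, d=19}
  after event 9 (t=55: DEC d by 15): {a=15, b=28, c=-7, d=4}

Answer: {a=15, b=28, c=-7, d=4}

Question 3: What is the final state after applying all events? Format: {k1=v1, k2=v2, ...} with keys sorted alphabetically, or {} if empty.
  after event 1 (t=3: DEC b by 1): {b=-1}
  after event 2 (t=13: INC d by 7): {b=-1, d=7}
  after event 3 (t=15: SET b = 28): {b=28, d=7}
  after event 4 (t=23: DEC c by 6): {b=28, c=-6, d=7}
  after event 5 (t=32: INC c by 1): {b=28, c=-5, d=7}
  after event 6 (t=40: SET a = 15): {a=15, b=28, c=-5, d=7}
  after event 7 (t=44: SET c = -7): {a=15, b=28, c=-7, d=7}
  after event 8 (t=45: SET d = 19): {a=15, b=28, c=-7, d=19}
  after event 9 (t=55: DEC d by 15): {a=15, b=28, c=-7, d=4}
  after event 10 (t=65: DEC c by 6): {a=15, b=28, c=-13, d=4}
  after event 11 (t=71: SET c = 2): {a=15, b=28, c=2, d=4}
  after event 12 (t=79: SET a = 42): {a=42, b=28, c=2, d=4}

Answer: {a=42, b=28, c=2, d=4}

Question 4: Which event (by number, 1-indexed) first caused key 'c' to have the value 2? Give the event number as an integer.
Looking for first event where c becomes 2:
  event 4: c = -6
  event 5: c = -5
  event 6: c = -5
  event 7: c = -7
  event 8: c = -7
  event 9: c = -7
  event 10: c = -13
  event 11: c -13 -> 2  <-- first match

Answer: 11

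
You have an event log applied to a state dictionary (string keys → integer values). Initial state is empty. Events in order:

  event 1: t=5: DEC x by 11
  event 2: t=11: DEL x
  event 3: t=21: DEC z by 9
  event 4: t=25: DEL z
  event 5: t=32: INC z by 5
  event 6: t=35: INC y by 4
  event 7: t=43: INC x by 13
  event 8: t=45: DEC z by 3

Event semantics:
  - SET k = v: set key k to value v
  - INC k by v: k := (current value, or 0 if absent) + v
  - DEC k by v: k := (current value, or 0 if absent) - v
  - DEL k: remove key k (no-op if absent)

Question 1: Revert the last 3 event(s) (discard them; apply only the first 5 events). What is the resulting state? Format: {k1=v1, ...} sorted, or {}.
Answer: {z=5}

Derivation:
Keep first 5 events (discard last 3):
  after event 1 (t=5: DEC x by 11): {x=-11}
  after event 2 (t=11: DEL x): {}
  after event 3 (t=21: DEC z by 9): {z=-9}
  after event 4 (t=25: DEL z): {}
  after event 5 (t=32: INC z by 5): {z=5}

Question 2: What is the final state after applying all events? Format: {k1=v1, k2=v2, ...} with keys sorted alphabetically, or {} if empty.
  after event 1 (t=5: DEC x by 11): {x=-11}
  after event 2 (t=11: DEL x): {}
  after event 3 (t=21: DEC z by 9): {z=-9}
  after event 4 (t=25: DEL z): {}
  after event 5 (t=32: INC z by 5): {z=5}
  after event 6 (t=35: INC y by 4): {y=4, z=5}
  after event 7 (t=43: INC x by 13): {x=13, y=4, z=5}
  after event 8 (t=45: DEC z by 3): {x=13, y=4, z=2}

Answer: {x=13, y=4, z=2}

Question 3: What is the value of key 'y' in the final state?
Track key 'y' through all 8 events:
  event 1 (t=5: DEC x by 11): y unchanged
  event 2 (t=11: DEL x): y unchanged
  event 3 (t=21: DEC z by 9): y unchanged
  event 4 (t=25: DEL z): y unchanged
  event 5 (t=32: INC z by 5): y unchanged
  event 6 (t=35: INC y by 4): y (absent) -> 4
  event 7 (t=43: INC x by 13): y unchanged
  event 8 (t=45: DEC z by 3): y unchanged
Final: y = 4

Answer: 4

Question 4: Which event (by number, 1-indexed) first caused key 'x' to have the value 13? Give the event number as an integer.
Looking for first event where x becomes 13:
  event 1: x = -11
  event 2: x = (absent)
  event 7: x (absent) -> 13  <-- first match

Answer: 7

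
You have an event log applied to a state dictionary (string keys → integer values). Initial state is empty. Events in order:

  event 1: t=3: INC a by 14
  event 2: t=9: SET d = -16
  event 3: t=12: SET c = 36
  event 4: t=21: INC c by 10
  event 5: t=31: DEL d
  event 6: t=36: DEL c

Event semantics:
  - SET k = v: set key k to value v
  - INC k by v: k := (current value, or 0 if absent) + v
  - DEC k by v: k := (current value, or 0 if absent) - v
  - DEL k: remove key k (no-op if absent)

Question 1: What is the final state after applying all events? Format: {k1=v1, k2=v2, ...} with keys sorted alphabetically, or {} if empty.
  after event 1 (t=3: INC a by 14): {a=14}
  after event 2 (t=9: SET d = -16): {a=14, d=-16}
  after event 3 (t=12: SET c = 36): {a=14, c=36, d=-16}
  after event 4 (t=21: INC c by 10): {a=14, c=46, d=-16}
  after event 5 (t=31: DEL d): {a=14, c=46}
  after event 6 (t=36: DEL c): {a=14}

Answer: {a=14}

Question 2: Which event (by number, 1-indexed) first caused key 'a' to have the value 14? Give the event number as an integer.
Looking for first event where a becomes 14:
  event 1: a (absent) -> 14  <-- first match

Answer: 1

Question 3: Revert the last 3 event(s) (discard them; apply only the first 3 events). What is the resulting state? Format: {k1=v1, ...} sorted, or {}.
Keep first 3 events (discard last 3):
  after event 1 (t=3: INC a by 14): {a=14}
  after event 2 (t=9: SET d = -16): {a=14, d=-16}
  after event 3 (t=12: SET c = 36): {a=14, c=36, d=-16}

Answer: {a=14, c=36, d=-16}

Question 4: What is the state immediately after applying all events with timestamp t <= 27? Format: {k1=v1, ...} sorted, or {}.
Apply events with t <= 27 (4 events):
  after event 1 (t=3: INC a by 14): {a=14}
  after event 2 (t=9: SET d = -16): {a=14, d=-16}
  after event 3 (t=12: SET c = 36): {a=14, c=36, d=-16}
  after event 4 (t=21: INC c by 10): {a=14, c=46, d=-16}

Answer: {a=14, c=46, d=-16}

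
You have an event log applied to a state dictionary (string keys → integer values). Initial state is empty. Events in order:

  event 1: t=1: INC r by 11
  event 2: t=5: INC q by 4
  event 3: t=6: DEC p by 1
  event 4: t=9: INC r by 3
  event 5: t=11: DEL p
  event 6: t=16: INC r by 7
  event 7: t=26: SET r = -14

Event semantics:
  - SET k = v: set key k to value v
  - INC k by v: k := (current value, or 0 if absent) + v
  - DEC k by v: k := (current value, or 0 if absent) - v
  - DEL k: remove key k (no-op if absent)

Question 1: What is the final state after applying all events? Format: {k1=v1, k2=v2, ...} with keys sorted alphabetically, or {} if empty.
Answer: {q=4, r=-14}

Derivation:
  after event 1 (t=1: INC r by 11): {r=11}
  after event 2 (t=5: INC q by 4): {q=4, r=11}
  after event 3 (t=6: DEC p by 1): {p=-1, q=4, r=11}
  after event 4 (t=9: INC r by 3): {p=-1, q=4, r=14}
  after event 5 (t=11: DEL p): {q=4, r=14}
  after event 6 (t=16: INC r by 7): {q=4, r=21}
  after event 7 (t=26: SET r = -14): {q=4, r=-14}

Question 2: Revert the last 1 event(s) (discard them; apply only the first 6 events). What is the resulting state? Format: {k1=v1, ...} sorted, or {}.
Answer: {q=4, r=21}

Derivation:
Keep first 6 events (discard last 1):
  after event 1 (t=1: INC r by 11): {r=11}
  after event 2 (t=5: INC q by 4): {q=4, r=11}
  after event 3 (t=6: DEC p by 1): {p=-1, q=4, r=11}
  after event 4 (t=9: INC r by 3): {p=-1, q=4, r=14}
  after event 5 (t=11: DEL p): {q=4, r=14}
  after event 6 (t=16: INC r by 7): {q=4, r=21}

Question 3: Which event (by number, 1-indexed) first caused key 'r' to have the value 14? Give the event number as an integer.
Looking for first event where r becomes 14:
  event 1: r = 11
  event 2: r = 11
  event 3: r = 11
  event 4: r 11 -> 14  <-- first match

Answer: 4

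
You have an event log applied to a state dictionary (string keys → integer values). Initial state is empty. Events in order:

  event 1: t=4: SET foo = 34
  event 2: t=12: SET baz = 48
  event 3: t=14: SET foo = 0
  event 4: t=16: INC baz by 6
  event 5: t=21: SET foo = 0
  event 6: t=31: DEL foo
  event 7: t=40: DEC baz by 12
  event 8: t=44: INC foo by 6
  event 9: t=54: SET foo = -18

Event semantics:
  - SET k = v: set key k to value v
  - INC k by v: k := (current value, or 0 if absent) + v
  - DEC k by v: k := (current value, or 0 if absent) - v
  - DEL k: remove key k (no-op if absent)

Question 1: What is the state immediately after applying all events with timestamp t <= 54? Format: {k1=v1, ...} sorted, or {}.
Answer: {baz=42, foo=-18}

Derivation:
Apply events with t <= 54 (9 events):
  after event 1 (t=4: SET foo = 34): {foo=34}
  after event 2 (t=12: SET baz = 48): {baz=48, foo=34}
  after event 3 (t=14: SET foo = 0): {baz=48, foo=0}
  after event 4 (t=16: INC baz by 6): {baz=54, foo=0}
  after event 5 (t=21: SET foo = 0): {baz=54, foo=0}
  after event 6 (t=31: DEL foo): {baz=54}
  after event 7 (t=40: DEC baz by 12): {baz=42}
  after event 8 (t=44: INC foo by 6): {baz=42, foo=6}
  after event 9 (t=54: SET foo = -18): {baz=42, foo=-18}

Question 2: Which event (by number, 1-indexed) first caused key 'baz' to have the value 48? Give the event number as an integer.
Looking for first event where baz becomes 48:
  event 2: baz (absent) -> 48  <-- first match

Answer: 2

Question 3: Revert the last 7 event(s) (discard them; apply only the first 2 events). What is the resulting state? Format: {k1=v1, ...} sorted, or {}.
Keep first 2 events (discard last 7):
  after event 1 (t=4: SET foo = 34): {foo=34}
  after event 2 (t=12: SET baz = 48): {baz=48, foo=34}

Answer: {baz=48, foo=34}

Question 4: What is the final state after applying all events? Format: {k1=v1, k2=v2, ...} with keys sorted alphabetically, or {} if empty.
  after event 1 (t=4: SET foo = 34): {foo=34}
  after event 2 (t=12: SET baz = 48): {baz=48, foo=34}
  after event 3 (t=14: SET foo = 0): {baz=48, foo=0}
  after event 4 (t=16: INC baz by 6): {baz=54, foo=0}
  after event 5 (t=21: SET foo = 0): {baz=54, foo=0}
  after event 6 (t=31: DEL foo): {baz=54}
  after event 7 (t=40: DEC baz by 12): {baz=42}
  after event 8 (t=44: INC foo by 6): {baz=42, foo=6}
  after event 9 (t=54: SET foo = -18): {baz=42, foo=-18}

Answer: {baz=42, foo=-18}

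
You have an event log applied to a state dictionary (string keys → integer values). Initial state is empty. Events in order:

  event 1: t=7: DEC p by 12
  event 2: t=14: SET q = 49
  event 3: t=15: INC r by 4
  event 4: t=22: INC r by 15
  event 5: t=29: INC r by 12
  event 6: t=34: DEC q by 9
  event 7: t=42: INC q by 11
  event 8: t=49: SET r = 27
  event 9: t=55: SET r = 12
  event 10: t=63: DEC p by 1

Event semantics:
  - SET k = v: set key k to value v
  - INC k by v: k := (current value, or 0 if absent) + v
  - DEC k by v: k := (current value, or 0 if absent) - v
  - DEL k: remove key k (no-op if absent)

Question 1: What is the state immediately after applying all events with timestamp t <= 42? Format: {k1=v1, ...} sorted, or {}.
Apply events with t <= 42 (7 events):
  after event 1 (t=7: DEC p by 12): {p=-12}
  after event 2 (t=14: SET q = 49): {p=-12, q=49}
  after event 3 (t=15: INC r by 4): {p=-12, q=49, r=4}
  after event 4 (t=22: INC r by 15): {p=-12, q=49, r=19}
  after event 5 (t=29: INC r by 12): {p=-12, q=49, r=31}
  after event 6 (t=34: DEC q by 9): {p=-12, q=40, r=31}
  after event 7 (t=42: INC q by 11): {p=-12, q=51, r=31}

Answer: {p=-12, q=51, r=31}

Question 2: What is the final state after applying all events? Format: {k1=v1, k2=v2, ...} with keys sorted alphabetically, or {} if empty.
Answer: {p=-13, q=51, r=12}

Derivation:
  after event 1 (t=7: DEC p by 12): {p=-12}
  after event 2 (t=14: SET q = 49): {p=-12, q=49}
  after event 3 (t=15: INC r by 4): {p=-12, q=49, r=4}
  after event 4 (t=22: INC r by 15): {p=-12, q=49, r=19}
  after event 5 (t=29: INC r by 12): {p=-12, q=49, r=31}
  after event 6 (t=34: DEC q by 9): {p=-12, q=40, r=31}
  after event 7 (t=42: INC q by 11): {p=-12, q=51, r=31}
  after event 8 (t=49: SET r = 27): {p=-12, q=51, r=27}
  after event 9 (t=55: SET r = 12): {p=-12, q=51, r=12}
  after event 10 (t=63: DEC p by 1): {p=-13, q=51, r=12}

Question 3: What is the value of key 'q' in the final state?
Answer: 51

Derivation:
Track key 'q' through all 10 events:
  event 1 (t=7: DEC p by 12): q unchanged
  event 2 (t=14: SET q = 49): q (absent) -> 49
  event 3 (t=15: INC r by 4): q unchanged
  event 4 (t=22: INC r by 15): q unchanged
  event 5 (t=29: INC r by 12): q unchanged
  event 6 (t=34: DEC q by 9): q 49 -> 40
  event 7 (t=42: INC q by 11): q 40 -> 51
  event 8 (t=49: SET r = 27): q unchanged
  event 9 (t=55: SET r = 12): q unchanged
  event 10 (t=63: DEC p by 1): q unchanged
Final: q = 51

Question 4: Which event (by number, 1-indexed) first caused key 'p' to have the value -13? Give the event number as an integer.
Looking for first event where p becomes -13:
  event 1: p = -12
  event 2: p = -12
  event 3: p = -12
  event 4: p = -12
  event 5: p = -12
  event 6: p = -12
  event 7: p = -12
  event 8: p = -12
  event 9: p = -12
  event 10: p -12 -> -13  <-- first match

Answer: 10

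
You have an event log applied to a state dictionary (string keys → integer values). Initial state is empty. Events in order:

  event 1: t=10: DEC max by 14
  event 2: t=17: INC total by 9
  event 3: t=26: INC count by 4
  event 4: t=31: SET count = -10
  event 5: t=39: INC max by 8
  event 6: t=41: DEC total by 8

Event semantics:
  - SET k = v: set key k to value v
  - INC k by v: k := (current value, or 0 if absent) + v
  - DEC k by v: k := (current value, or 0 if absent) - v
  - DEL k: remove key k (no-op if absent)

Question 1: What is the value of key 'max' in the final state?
Track key 'max' through all 6 events:
  event 1 (t=10: DEC max by 14): max (absent) -> -14
  event 2 (t=17: INC total by 9): max unchanged
  event 3 (t=26: INC count by 4): max unchanged
  event 4 (t=31: SET count = -10): max unchanged
  event 5 (t=39: INC max by 8): max -14 -> -6
  event 6 (t=41: DEC total by 8): max unchanged
Final: max = -6

Answer: -6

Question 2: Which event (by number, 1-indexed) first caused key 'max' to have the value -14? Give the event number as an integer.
Looking for first event where max becomes -14:
  event 1: max (absent) -> -14  <-- first match

Answer: 1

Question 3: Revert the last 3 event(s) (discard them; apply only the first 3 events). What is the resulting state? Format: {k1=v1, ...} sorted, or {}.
Answer: {count=4, max=-14, total=9}

Derivation:
Keep first 3 events (discard last 3):
  after event 1 (t=10: DEC max by 14): {max=-14}
  after event 2 (t=17: INC total by 9): {max=-14, total=9}
  after event 3 (t=26: INC count by 4): {count=4, max=-14, total=9}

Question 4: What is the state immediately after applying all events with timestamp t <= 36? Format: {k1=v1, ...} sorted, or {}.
Answer: {count=-10, max=-14, total=9}

Derivation:
Apply events with t <= 36 (4 events):
  after event 1 (t=10: DEC max by 14): {max=-14}
  after event 2 (t=17: INC total by 9): {max=-14, total=9}
  after event 3 (t=26: INC count by 4): {count=4, max=-14, total=9}
  after event 4 (t=31: SET count = -10): {count=-10, max=-14, total=9}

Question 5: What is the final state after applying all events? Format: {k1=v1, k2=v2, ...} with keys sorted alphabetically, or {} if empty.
Answer: {count=-10, max=-6, total=1}

Derivation:
  after event 1 (t=10: DEC max by 14): {max=-14}
  after event 2 (t=17: INC total by 9): {max=-14, total=9}
  after event 3 (t=26: INC count by 4): {count=4, max=-14, total=9}
  after event 4 (t=31: SET count = -10): {count=-10, max=-14, total=9}
  after event 5 (t=39: INC max by 8): {count=-10, max=-6, total=9}
  after event 6 (t=41: DEC total by 8): {count=-10, max=-6, total=1}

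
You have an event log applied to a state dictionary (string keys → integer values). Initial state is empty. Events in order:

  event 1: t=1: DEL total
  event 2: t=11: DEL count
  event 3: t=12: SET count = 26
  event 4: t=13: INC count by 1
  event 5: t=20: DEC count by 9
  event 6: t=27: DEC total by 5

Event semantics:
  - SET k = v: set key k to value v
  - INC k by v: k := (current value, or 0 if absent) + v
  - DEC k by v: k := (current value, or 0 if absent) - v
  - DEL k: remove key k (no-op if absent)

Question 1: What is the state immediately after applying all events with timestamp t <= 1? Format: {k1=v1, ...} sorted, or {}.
Apply events with t <= 1 (1 events):
  after event 1 (t=1: DEL total): {}

Answer: {}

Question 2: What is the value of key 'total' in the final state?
Track key 'total' through all 6 events:
  event 1 (t=1: DEL total): total (absent) -> (absent)
  event 2 (t=11: DEL count): total unchanged
  event 3 (t=12: SET count = 26): total unchanged
  event 4 (t=13: INC count by 1): total unchanged
  event 5 (t=20: DEC count by 9): total unchanged
  event 6 (t=27: DEC total by 5): total (absent) -> -5
Final: total = -5

Answer: -5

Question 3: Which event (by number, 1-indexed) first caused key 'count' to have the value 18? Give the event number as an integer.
Answer: 5

Derivation:
Looking for first event where count becomes 18:
  event 3: count = 26
  event 4: count = 27
  event 5: count 27 -> 18  <-- first match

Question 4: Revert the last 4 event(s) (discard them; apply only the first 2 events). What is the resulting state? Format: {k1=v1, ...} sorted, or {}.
Keep first 2 events (discard last 4):
  after event 1 (t=1: DEL total): {}
  after event 2 (t=11: DEL count): {}

Answer: {}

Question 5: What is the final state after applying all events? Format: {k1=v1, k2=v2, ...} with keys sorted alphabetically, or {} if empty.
Answer: {count=18, total=-5}

Derivation:
  after event 1 (t=1: DEL total): {}
  after event 2 (t=11: DEL count): {}
  after event 3 (t=12: SET count = 26): {count=26}
  after event 4 (t=13: INC count by 1): {count=27}
  after event 5 (t=20: DEC count by 9): {count=18}
  after event 6 (t=27: DEC total by 5): {count=18, total=-5}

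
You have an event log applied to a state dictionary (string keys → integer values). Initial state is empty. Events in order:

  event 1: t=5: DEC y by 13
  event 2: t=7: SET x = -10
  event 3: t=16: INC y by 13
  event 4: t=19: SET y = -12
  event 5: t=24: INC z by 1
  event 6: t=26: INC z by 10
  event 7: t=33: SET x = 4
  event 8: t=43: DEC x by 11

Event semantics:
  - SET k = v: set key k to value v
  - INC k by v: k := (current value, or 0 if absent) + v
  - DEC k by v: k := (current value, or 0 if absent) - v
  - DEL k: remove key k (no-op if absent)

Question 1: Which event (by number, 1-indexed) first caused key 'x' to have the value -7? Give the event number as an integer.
Looking for first event where x becomes -7:
  event 2: x = -10
  event 3: x = -10
  event 4: x = -10
  event 5: x = -10
  event 6: x = -10
  event 7: x = 4
  event 8: x 4 -> -7  <-- first match

Answer: 8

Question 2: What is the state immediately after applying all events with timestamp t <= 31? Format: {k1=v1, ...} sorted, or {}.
Apply events with t <= 31 (6 events):
  after event 1 (t=5: DEC y by 13): {y=-13}
  after event 2 (t=7: SET x = -10): {x=-10, y=-13}
  after event 3 (t=16: INC y by 13): {x=-10, y=0}
  after event 4 (t=19: SET y = -12): {x=-10, y=-12}
  after event 5 (t=24: INC z by 1): {x=-10, y=-12, z=1}
  after event 6 (t=26: INC z by 10): {x=-10, y=-12, z=11}

Answer: {x=-10, y=-12, z=11}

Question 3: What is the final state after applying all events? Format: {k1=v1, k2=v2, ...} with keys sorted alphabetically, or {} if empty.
Answer: {x=-7, y=-12, z=11}

Derivation:
  after event 1 (t=5: DEC y by 13): {y=-13}
  after event 2 (t=7: SET x = -10): {x=-10, y=-13}
  after event 3 (t=16: INC y by 13): {x=-10, y=0}
  after event 4 (t=19: SET y = -12): {x=-10, y=-12}
  after event 5 (t=24: INC z by 1): {x=-10, y=-12, z=1}
  after event 6 (t=26: INC z by 10): {x=-10, y=-12, z=11}
  after event 7 (t=33: SET x = 4): {x=4, y=-12, z=11}
  after event 8 (t=43: DEC x by 11): {x=-7, y=-12, z=11}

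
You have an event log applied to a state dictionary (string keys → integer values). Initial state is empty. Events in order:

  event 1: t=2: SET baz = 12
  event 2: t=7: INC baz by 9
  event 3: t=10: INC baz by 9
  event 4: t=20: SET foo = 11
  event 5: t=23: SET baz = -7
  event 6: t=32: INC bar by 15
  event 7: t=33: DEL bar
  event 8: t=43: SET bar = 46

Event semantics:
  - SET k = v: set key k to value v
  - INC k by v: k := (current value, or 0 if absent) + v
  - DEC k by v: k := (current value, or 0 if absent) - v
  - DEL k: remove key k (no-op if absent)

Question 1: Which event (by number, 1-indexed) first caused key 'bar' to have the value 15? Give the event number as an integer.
Looking for first event where bar becomes 15:
  event 6: bar (absent) -> 15  <-- first match

Answer: 6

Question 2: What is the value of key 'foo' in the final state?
Track key 'foo' through all 8 events:
  event 1 (t=2: SET baz = 12): foo unchanged
  event 2 (t=7: INC baz by 9): foo unchanged
  event 3 (t=10: INC baz by 9): foo unchanged
  event 4 (t=20: SET foo = 11): foo (absent) -> 11
  event 5 (t=23: SET baz = -7): foo unchanged
  event 6 (t=32: INC bar by 15): foo unchanged
  event 7 (t=33: DEL bar): foo unchanged
  event 8 (t=43: SET bar = 46): foo unchanged
Final: foo = 11

Answer: 11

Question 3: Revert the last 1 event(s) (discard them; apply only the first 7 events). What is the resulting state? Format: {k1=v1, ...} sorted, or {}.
Keep first 7 events (discard last 1):
  after event 1 (t=2: SET baz = 12): {baz=12}
  after event 2 (t=7: INC baz by 9): {baz=21}
  after event 3 (t=10: INC baz by 9): {baz=30}
  after event 4 (t=20: SET foo = 11): {baz=30, foo=11}
  after event 5 (t=23: SET baz = -7): {baz=-7, foo=11}
  after event 6 (t=32: INC bar by 15): {bar=15, baz=-7, foo=11}
  after event 7 (t=33: DEL bar): {baz=-7, foo=11}

Answer: {baz=-7, foo=11}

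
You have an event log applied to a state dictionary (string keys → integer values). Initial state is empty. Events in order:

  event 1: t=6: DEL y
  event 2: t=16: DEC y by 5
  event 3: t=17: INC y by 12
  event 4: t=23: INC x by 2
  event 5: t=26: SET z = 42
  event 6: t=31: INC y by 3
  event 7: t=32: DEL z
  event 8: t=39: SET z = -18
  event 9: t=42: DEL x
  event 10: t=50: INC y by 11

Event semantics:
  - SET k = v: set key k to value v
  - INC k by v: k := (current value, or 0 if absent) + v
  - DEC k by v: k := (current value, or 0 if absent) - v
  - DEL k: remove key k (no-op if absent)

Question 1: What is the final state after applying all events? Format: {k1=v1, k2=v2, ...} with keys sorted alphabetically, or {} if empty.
Answer: {y=21, z=-18}

Derivation:
  after event 1 (t=6: DEL y): {}
  after event 2 (t=16: DEC y by 5): {y=-5}
  after event 3 (t=17: INC y by 12): {y=7}
  after event 4 (t=23: INC x by 2): {x=2, y=7}
  after event 5 (t=26: SET z = 42): {x=2, y=7, z=42}
  after event 6 (t=31: INC y by 3): {x=2, y=10, z=42}
  after event 7 (t=32: DEL z): {x=2, y=10}
  after event 8 (t=39: SET z = -18): {x=2, y=10, z=-18}
  after event 9 (t=42: DEL x): {y=10, z=-18}
  after event 10 (t=50: INC y by 11): {y=21, z=-18}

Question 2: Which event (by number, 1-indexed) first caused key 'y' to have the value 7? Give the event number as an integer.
Answer: 3

Derivation:
Looking for first event where y becomes 7:
  event 2: y = -5
  event 3: y -5 -> 7  <-- first match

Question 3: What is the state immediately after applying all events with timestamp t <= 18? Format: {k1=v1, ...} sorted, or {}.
Apply events with t <= 18 (3 events):
  after event 1 (t=6: DEL y): {}
  after event 2 (t=16: DEC y by 5): {y=-5}
  after event 3 (t=17: INC y by 12): {y=7}

Answer: {y=7}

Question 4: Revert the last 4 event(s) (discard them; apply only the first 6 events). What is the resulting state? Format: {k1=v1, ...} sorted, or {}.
Answer: {x=2, y=10, z=42}

Derivation:
Keep first 6 events (discard last 4):
  after event 1 (t=6: DEL y): {}
  after event 2 (t=16: DEC y by 5): {y=-5}
  after event 3 (t=17: INC y by 12): {y=7}
  after event 4 (t=23: INC x by 2): {x=2, y=7}
  after event 5 (t=26: SET z = 42): {x=2, y=7, z=42}
  after event 6 (t=31: INC y by 3): {x=2, y=10, z=42}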